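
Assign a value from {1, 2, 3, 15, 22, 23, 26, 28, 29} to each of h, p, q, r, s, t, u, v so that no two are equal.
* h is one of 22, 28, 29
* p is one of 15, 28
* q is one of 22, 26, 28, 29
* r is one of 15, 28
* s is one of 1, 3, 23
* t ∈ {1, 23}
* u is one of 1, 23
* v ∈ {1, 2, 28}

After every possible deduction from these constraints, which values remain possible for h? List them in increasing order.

22, 29

p and r share exactly the 2 values {15, 28}; by pigeonhole those values go to them, so strike 15, 28 from h, q, v.
t and u share exactly the 2 values {1, 23}; by pigeonhole those values go to them, so strike 1, 23 from s, v.
s has just one choice, so s = 3.
v must be 2 (only option left).
No further eliminations apply; h can still be any of 22, 29.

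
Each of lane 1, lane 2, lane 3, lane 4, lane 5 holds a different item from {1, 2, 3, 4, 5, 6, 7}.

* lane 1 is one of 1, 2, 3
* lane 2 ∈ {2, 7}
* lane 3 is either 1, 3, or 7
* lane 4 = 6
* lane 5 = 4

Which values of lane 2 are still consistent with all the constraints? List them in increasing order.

2, 7

lane 4 has just one choice, so lane 4 = 6.
lane 5 has just one choice, so lane 5 = 4.
No further eliminations apply; lane 2 can still be any of 2, 7.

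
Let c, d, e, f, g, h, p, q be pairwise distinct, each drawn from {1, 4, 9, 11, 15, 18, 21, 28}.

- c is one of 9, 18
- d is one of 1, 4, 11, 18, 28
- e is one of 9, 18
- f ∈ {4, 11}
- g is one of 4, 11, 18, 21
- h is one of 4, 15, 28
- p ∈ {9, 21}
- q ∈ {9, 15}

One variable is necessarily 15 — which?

The 8 variables together cover exactly {1, 4, 9, 11, 15, 18, 21, 28} — 8 values for 8 variables — and 1 appears only in d's list, so d = 1.
The 7 still-open variables together cover exactly {4, 9, 11, 15, 18, 21, 28} — 7 values for 7 variables — and 28 appears only in h's list, so h = 28.
The 6 still-open variables together cover exactly {4, 9, 11, 15, 18, 21} — 6 values for 6 variables — and 15 appears only in q's list, so q = 15.

q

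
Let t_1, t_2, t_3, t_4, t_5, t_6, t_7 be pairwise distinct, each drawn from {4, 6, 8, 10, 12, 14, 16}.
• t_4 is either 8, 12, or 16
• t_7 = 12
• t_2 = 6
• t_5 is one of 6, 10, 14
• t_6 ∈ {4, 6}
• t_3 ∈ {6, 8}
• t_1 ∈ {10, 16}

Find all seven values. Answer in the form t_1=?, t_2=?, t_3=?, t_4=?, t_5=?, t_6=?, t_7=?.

t_2 must be 6 (only option left). Eliminate 6 elsewhere: t_3, t_5, t_6.
That leaves t_3 = 8. Eliminate 8 elsewhere: t_4.
t_6's domain is down to {4}, so t_6 = 4.
That leaves t_7 = 12. So t_4 can't be 12.
t_4 must be 16 (only option left). Eliminate 16 elsewhere: t_1.
t_1 must be 10 (only option left). Eliminate 10 elsewhere: t_5.
t_5 has just one choice, so t_5 = 14.

t_1=10, t_2=6, t_3=8, t_4=16, t_5=14, t_6=4, t_7=12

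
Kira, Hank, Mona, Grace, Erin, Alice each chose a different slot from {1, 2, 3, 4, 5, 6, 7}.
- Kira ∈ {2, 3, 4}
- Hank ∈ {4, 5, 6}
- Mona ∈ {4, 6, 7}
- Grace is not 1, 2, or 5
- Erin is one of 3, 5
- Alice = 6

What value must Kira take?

Alice must be 6 (only option left). Strike 6 from Hank, Mona, Grace.
The 5 still-open variables draw from only 5 values {2, 3, 4, 5, 7}, so each is used; only Kira can be 2, hence Kira = 2.

2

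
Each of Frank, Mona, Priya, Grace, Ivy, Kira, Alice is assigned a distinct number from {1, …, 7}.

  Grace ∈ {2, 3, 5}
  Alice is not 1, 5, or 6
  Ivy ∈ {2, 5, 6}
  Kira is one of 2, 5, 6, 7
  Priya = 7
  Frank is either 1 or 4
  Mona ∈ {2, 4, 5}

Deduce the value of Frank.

1

Priya's domain is down to {7}, so Priya = 7. Strike 7 from Kira, Alice.
Among the 6 still-open variables, 1 fits only Frank (and all 6 values in {1, 2, 3, 4, 5, 6} must be used), so Frank = 1.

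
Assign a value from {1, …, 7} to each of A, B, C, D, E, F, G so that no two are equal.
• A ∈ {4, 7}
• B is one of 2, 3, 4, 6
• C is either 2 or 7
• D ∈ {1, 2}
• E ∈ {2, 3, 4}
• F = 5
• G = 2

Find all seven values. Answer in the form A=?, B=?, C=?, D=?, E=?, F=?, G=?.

F must be 5 (only option left).
G has just one choice, so G = 2. Strike 2 from B, C, D, E.
C must be 7 (only option left). Eliminate 7 elsewhere: A.
D must be 1 (only option left).
A has just one choice, so A = 4. So B, E can't be 4.
E has just one choice, so E = 3. So B can't be 3.
B must be 6 (only option left).

A=4, B=6, C=7, D=1, E=3, F=5, G=2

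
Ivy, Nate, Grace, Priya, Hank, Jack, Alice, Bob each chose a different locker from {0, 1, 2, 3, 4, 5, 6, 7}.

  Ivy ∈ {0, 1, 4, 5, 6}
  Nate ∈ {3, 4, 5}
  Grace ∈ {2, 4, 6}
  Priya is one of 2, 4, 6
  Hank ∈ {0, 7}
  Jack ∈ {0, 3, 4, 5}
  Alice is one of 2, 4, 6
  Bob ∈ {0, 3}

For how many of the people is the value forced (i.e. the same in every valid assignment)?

2

Among the 8 variables, 1 fits only Ivy (and all 8 values in {0, 1, 2, 3, 4, 5, 6, 7} must be used), so Ivy = 1.
Among the 7 still-open variables, 7 fits only Hank (and all 7 values in {0, 2, 3, 4, 5, 6, 7} must be used), so Hank = 7.
Grace, Priya, Alice between them cover only {2, 4, 6} — a naked triple. Remove those values from Nate, Jack.
Determined: Ivy=1, Hank=7. The other people each still have more than one consistent value. That makes 2.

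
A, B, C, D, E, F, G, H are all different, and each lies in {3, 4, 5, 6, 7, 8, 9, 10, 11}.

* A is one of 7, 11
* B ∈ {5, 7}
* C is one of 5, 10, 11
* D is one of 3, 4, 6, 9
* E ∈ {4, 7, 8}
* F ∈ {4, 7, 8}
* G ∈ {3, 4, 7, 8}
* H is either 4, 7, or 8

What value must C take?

E, F, H share exactly the 3 values {4, 7, 8}; by pigeonhole those values go to them, so strike 4, 7, 8 from A, B, D, G.
A's domain is down to {11}, so A = 11. Remove 11 from C.
B must be 5 (only option left). Remove 5 from C.
So C = 10.

10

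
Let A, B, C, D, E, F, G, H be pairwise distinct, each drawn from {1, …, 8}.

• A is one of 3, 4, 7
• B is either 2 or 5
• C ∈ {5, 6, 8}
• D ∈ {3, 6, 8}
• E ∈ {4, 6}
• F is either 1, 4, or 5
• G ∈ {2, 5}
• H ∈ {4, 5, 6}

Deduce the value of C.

The 8 variables together cover exactly {1, 2, 3, 4, 5, 6, 7, 8} — 8 values for 8 variables — and 1 appears only in F's list, so F = 1.
Among the 7 still-open variables, 7 fits only A (and all 7 values in {2, 3, 4, 5, 6, 7, 8} must be used), so A = 7.
The 6 still-open variables together cover exactly {2, 3, 4, 5, 6, 8} — 6 values for 6 variables — and 3 appears only in D's list, so D = 3.
The 5 still-open variables draw from only 5 values {2, 4, 5, 6, 8}, so each is used; only C can be 8, hence C = 8.

8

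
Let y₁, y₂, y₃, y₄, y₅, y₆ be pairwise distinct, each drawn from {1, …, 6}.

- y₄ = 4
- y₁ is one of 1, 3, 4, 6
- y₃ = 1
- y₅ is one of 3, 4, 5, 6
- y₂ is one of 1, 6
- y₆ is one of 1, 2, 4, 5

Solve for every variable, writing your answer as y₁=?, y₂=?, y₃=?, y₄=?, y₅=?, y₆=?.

y₃ has just one choice, so y₃ = 1. Eliminate 1 elsewhere: y₁, y₂, y₆.
That leaves y₄ = 4. Eliminate 4 elsewhere: y₁, y₅, y₆.
y₂'s domain is down to {6}, so y₂ = 6. So y₁, y₅ can't be 6.
y₁ has just one choice, so y₁ = 3. Remove 3 from y₅.
y₅ must be 5 (only option left). Eliminate 5 elsewhere: y₆.
y₆ must be 2 (only option left).

y₁=3, y₂=6, y₃=1, y₄=4, y₅=5, y₆=2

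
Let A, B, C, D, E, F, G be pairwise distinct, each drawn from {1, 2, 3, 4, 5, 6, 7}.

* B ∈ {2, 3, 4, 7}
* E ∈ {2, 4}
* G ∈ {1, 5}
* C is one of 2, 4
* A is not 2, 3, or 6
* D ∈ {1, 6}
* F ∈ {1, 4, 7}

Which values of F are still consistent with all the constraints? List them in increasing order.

1, 7

Among the 7 variables, 3 fits only B (and all 7 values in {1, 2, 3, 4, 5, 6, 7} must be used), so B = 3.
The 6 still-open variables draw from only 6 values {1, 2, 4, 5, 6, 7}, so each is used; only D can be 6, hence D = 6.
C and E share exactly the 2 values {2, 4}; by pigeonhole those values go to them, so strike 2, 4 from A, F.
No further eliminations apply; F can still be any of 1, 7.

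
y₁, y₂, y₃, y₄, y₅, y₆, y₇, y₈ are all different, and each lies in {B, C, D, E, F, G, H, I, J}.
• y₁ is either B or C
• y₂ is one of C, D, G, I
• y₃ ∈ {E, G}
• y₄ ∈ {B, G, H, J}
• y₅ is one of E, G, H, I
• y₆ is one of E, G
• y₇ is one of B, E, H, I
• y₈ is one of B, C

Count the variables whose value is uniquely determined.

Among the 8 variables, D fits only y₂ (and all 8 values in {B, C, D, E, G, H, I, J} must be used), so y₂ = D.
Among the 7 still-open variables, J fits only y₄ (and all 7 values in {B, C, E, G, H, I, J} must be used), so y₄ = J.
y₁ and y₈ between them cover only {B, C} — a naked pair. Remove those values from y₇.
y₃ and y₆ share exactly the 2 values {E, G}; by pigeonhole those values go to them, so strike E, G from y₅, y₇.
Determined: y₂=D, y₄=J. The other variables each still have more than one consistent value. That makes 2.

2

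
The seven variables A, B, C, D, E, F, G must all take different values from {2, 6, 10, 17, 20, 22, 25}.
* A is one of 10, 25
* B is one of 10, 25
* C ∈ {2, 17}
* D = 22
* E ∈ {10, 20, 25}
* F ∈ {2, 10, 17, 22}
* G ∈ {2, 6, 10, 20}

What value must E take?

20

D's domain is down to {22}, so D = 22. Eliminate 22 elsewhere: F.
Among the 6 still-open variables, 6 fits only G (and all 6 values in {2, 6, 10, 17, 20, 25} must be used), so G = 6.
The 5 still-open variables draw from only 5 values {2, 10, 17, 20, 25}, so each is used; only E can be 20, hence E = 20.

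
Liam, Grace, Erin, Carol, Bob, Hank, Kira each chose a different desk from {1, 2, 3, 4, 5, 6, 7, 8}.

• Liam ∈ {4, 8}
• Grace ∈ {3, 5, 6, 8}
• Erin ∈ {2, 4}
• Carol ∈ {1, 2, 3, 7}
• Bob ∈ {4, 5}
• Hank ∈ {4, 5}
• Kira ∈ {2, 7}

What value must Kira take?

7

Bob and Hank between them cover only {4, 5} — a naked pair. Remove those values from Liam, Grace, Erin.
Liam has just one choice, so Liam = 8. So Grace can't be 8.
Erin must be 2 (only option left). Remove 2 from Carol, Kira.
So Kira = 7.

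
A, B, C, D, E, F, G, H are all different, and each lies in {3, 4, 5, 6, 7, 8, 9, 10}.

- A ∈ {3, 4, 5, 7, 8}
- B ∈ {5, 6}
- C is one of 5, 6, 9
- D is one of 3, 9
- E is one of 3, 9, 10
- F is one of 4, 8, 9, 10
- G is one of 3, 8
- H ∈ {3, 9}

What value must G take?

Among the 8 variables, 7 fits only A (and all 8 values in {3, 4, 5, 6, 7, 8, 9, 10} must be used), so A = 7.
The 7 still-open variables draw from only 7 values {3, 4, 5, 6, 8, 9, 10}, so each is used; only F can be 4, hence F = 4.
Among the 6 still-open variables, 8 fits only G (and all 6 values in {3, 5, 6, 8, 9, 10} must be used), so G = 8.

8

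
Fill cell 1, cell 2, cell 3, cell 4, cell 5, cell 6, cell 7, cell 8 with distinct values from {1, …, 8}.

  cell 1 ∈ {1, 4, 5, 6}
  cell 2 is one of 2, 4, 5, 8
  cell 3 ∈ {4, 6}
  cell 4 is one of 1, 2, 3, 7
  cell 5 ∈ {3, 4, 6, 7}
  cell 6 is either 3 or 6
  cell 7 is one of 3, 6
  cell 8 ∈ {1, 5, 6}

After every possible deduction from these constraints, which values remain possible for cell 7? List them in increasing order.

Among the 8 variables, 8 fits only cell 2 (and all 8 values in {1, 2, 3, 4, 5, 6, 7, 8} must be used), so cell 2 = 8.
The 7 still-open variables together cover exactly {1, 2, 3, 4, 5, 6, 7} — 7 values for 7 variables — and 2 appears only in cell 4's list, so cell 4 = 2.
Among the 6 still-open variables, 7 fits only cell 5 (and all 6 values in {1, 3, 4, 5, 6, 7} must be used), so cell 5 = 7.
cell 6 and cell 7 between them cover only {3, 6} — a naked pair. Remove those values from cell 1, cell 3, cell 8.
That leaves cell 3 = 4. So cell 1 can't be 4.
No further eliminations apply; cell 7 can still be any of 3, 6.

3, 6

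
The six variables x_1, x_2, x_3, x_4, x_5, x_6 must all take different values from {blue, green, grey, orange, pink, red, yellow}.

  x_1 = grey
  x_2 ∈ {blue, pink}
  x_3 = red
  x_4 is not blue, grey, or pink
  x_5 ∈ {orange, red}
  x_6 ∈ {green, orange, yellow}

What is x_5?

orange

x_1 has just one choice, so x_1 = grey.
x_3's domain is down to {red}, so x_3 = red. Strike red from x_4, x_5.
So x_5 = orange.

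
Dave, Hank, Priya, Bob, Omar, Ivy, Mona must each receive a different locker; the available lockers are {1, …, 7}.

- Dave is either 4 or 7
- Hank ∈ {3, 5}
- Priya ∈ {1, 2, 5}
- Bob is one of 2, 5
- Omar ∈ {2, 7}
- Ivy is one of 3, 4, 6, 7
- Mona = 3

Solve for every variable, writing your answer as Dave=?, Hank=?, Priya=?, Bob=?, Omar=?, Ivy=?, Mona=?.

Mona must be 3 (only option left). So Hank, Ivy can't be 3.
Hank has just one choice, so Hank = 5. So Priya, Bob can't be 5.
Bob must be 2 (only option left). Eliminate 2 elsewhere: Priya, Omar.
Omar must be 7 (only option left). Remove 7 from Dave, Ivy.
Dave must be 4 (only option left). Remove 4 from Ivy.
Priya's domain is down to {1}, so Priya = 1.
Ivy must be 6 (only option left).

Dave=4, Hank=5, Priya=1, Bob=2, Omar=7, Ivy=6, Mona=3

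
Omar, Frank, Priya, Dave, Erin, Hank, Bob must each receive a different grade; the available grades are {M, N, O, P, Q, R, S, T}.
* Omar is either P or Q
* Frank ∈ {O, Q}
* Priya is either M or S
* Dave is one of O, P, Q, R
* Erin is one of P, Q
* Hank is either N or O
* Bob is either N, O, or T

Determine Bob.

Omar and Erin between them cover only {P, Q} — a naked pair. Remove those values from Frank, Dave.
Frank must be O (only option left). Remove O from Dave, Hank, Bob.
Dave has just one choice, so Dave = R.
That leaves Hank = N. Eliminate N elsewhere: Bob.
So Bob = T.

T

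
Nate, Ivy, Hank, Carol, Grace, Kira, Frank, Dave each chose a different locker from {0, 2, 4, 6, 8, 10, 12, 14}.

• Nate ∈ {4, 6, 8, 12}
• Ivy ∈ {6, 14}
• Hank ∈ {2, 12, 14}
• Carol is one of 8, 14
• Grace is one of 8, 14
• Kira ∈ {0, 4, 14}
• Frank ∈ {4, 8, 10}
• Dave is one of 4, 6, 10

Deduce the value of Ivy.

6

Among the 8 variables, 0 fits only Kira (and all 8 values in {0, 2, 4, 6, 8, 10, 12, 14} must be used), so Kira = 0.
The 7 still-open variables together cover exactly {2, 4, 6, 8, 10, 12, 14} — 7 values for 7 variables — and 2 appears only in Hank's list, so Hank = 2.
The 6 still-open variables together cover exactly {4, 6, 8, 10, 12, 14} — 6 values for 6 variables — and 12 appears only in Nate's list, so Nate = 12.
Carol and Grace share exactly the 2 values {8, 14}; by pigeonhole those values go to them, so strike 8, 14 from Ivy, Frank.
So Ivy = 6.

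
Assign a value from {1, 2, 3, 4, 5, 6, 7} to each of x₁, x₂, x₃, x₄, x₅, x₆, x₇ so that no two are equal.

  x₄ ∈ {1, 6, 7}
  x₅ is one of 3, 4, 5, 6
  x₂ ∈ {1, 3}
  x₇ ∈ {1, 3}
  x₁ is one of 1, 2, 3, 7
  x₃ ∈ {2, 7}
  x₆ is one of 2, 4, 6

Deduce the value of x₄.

6

The 7 variables together cover exactly {1, 2, 3, 4, 5, 6, 7} — 7 values for 7 variables — and 5 appears only in x₅'s list, so x₅ = 5.
The 6 still-open variables together cover exactly {1, 2, 3, 4, 6, 7} — 6 values for 6 variables — and 4 appears only in x₆'s list, so x₆ = 4.
The 5 still-open variables draw from only 5 values {1, 2, 3, 6, 7}, so each is used; only x₄ can be 6, hence x₄ = 6.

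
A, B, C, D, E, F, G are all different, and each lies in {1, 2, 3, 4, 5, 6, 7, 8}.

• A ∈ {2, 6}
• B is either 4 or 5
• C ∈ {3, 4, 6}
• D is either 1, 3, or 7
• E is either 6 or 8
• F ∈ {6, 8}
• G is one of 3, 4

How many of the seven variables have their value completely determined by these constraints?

The 2 variables E and F are confined to {6, 8}, which locks those values in; drop them from A, C.
That leaves A = 2.
C and G between them cover only {3, 4} — a naked pair. Remove those values from B, D.
That leaves B = 5.
Determined: A=2, B=5. The other variables each still have more than one consistent value. That makes 2.

2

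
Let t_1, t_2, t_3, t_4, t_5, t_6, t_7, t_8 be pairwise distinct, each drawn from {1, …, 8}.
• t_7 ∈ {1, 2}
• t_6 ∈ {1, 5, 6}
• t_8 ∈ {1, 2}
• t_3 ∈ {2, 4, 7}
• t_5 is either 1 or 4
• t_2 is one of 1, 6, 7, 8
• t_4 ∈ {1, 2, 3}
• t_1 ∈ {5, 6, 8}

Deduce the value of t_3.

7

The 8 variables draw from only 8 values {1, 2, 3, 4, 5, 6, 7, 8}, so each is used; only t_4 can be 3, hence t_4 = 3.
The 2 variables t_7 and t_8 are confined to {1, 2}, which locks those values in; drop them from t_2, t_3, t_5, t_6.
That leaves t_5 = 4. Strike 4 from t_3.
So t_3 = 7.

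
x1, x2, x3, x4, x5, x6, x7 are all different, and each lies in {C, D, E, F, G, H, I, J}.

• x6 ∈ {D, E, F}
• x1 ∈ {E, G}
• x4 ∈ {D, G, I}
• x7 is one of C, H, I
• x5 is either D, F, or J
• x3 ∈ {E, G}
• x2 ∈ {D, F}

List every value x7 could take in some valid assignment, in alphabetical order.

C, H

x1 and x3 share exactly the 2 values {E, G}; by pigeonhole those values go to them, so strike E, G from x4, x6.
The 2 variables x2 and x6 are confined to {D, F}, which locks those values in; drop them from x4, x5.
x4's domain is down to {I}, so x4 = I. Remove I from x7.
x5's domain is down to {J}, so x5 = J.
No further eliminations apply; x7 can still be any of C, H.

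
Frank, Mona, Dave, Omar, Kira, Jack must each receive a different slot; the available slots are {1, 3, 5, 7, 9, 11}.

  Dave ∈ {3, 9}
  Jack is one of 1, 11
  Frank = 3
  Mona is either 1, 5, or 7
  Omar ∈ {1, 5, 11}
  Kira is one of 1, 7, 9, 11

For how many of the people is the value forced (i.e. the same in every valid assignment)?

Frank's domain is down to {3}, so Frank = 3. Remove 3 from Dave.
Dave has just one choice, so Dave = 9. Remove 9 from Kira.
Determined: Frank=3, Dave=9. The other people each still have more than one consistent value. That makes 2.

2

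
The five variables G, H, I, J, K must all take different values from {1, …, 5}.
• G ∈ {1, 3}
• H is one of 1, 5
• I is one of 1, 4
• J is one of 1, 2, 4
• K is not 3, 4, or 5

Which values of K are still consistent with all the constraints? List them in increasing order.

1, 2

The 5 variables together cover exactly {1, 2, 3, 4, 5} — 5 values for 5 variables — and 3 appears only in G's list, so G = 3.
The 4 still-open variables together cover exactly {1, 2, 4, 5} — 4 values for 4 variables — and 5 appears only in H's list, so H = 5.
No further eliminations apply; K can still be any of 1, 2.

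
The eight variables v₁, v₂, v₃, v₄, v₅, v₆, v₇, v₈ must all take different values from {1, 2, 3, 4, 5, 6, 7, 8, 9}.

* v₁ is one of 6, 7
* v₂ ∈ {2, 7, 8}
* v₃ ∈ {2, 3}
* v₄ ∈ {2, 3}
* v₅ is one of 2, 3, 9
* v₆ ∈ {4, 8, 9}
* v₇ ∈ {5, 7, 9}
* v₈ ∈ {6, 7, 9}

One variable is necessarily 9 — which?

v₅

The 8 variables draw from only 8 values {2, 3, 4, 5, 6, 7, 8, 9}, so each is used; only v₆ can be 4, hence v₆ = 4.
The 7 still-open variables draw from only 7 values {2, 3, 5, 6, 7, 8, 9}, so each is used; only v₇ can be 5, hence v₇ = 5.
The 6 still-open variables draw from only 6 values {2, 3, 6, 7, 8, 9}, so each is used; only v₂ can be 8, hence v₂ = 8.
v₃ and v₄ between them cover only {2, 3} — a naked pair. Remove those values from v₅.
So 9 goes to v₅.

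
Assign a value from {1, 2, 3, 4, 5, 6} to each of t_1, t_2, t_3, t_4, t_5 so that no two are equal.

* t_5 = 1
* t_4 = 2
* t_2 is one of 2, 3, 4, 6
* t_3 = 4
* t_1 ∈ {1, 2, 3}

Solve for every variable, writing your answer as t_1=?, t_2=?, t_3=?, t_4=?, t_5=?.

t_3 must be 4 (only option left). Strike 4 from t_2.
That leaves t_4 = 2. Remove 2 from t_1, t_2.
t_5 must be 1 (only option left). So t_1 can't be 1.
t_1 has just one choice, so t_1 = 3. Strike 3 from t_2.
t_2 must be 6 (only option left).

t_1=3, t_2=6, t_3=4, t_4=2, t_5=1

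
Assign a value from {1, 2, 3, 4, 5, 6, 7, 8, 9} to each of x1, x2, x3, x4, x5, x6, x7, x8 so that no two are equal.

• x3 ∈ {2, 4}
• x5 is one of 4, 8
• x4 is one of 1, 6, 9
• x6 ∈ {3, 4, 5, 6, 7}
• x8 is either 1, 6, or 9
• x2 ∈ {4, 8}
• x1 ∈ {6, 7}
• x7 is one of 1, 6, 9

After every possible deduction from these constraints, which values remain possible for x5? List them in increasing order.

x2 and x5 between them cover only {4, 8} — a naked pair. Remove those values from x3, x6.
x3 has just one choice, so x3 = 2.
x4, x7, x8 share exactly the 3 values {1, 6, 9}; by pigeonhole those values go to them, so strike 1, 6, 9 from x1, x6.
x1 must be 7 (only option left). Remove 7 from x6.
No further eliminations apply; x5 can still be any of 4, 8.

4, 8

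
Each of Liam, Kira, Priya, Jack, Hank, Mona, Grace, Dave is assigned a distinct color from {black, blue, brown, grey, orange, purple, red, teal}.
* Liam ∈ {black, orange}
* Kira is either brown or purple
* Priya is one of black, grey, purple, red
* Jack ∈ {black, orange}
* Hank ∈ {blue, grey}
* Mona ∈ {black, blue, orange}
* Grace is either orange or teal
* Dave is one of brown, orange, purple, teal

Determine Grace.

teal

The 8 variables draw from only 8 values {black, blue, brown, grey, orange, purple, red, teal}, so each is used; only Priya can be red, hence Priya = red.
The 7 still-open variables draw from only 7 values {black, blue, brown, grey, orange, purple, teal}, so each is used; only Hank can be grey, hence Hank = grey.
Among the 6 still-open variables, blue fits only Mona (and all 6 values in {black, blue, brown, orange, purple, teal} must be used), so Mona = blue.
Liam and Jack share exactly the 2 values {black, orange}; by pigeonhole those values go to them, so strike black, orange from Grace, Dave.
So Grace = teal.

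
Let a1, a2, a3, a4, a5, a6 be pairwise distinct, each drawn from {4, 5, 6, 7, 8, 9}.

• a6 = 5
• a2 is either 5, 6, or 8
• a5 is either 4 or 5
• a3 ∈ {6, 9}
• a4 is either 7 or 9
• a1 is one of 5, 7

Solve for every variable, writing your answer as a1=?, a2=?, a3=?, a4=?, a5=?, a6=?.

a6 must be 5 (only option left). Remove 5 from a1, a2, a5.
a1 must be 7 (only option left). Eliminate 7 elsewhere: a4.
a4 has just one choice, so a4 = 9. Remove 9 from a3.
a5's domain is down to {4}, so a5 = 4.
a3 has just one choice, so a3 = 6. So a2 can't be 6.
That leaves a2 = 8.

a1=7, a2=8, a3=6, a4=9, a5=4, a6=5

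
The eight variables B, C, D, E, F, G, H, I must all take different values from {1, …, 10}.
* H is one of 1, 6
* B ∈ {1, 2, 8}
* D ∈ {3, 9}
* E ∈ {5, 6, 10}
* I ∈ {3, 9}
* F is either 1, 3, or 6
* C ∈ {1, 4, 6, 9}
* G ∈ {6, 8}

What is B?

D and I share exactly the 2 values {3, 9}; by pigeonhole those values go to them, so strike 3, 9 from C, F.
The 2 variables F and H are confined to {1, 6}, which locks those values in; drop them from B, C, E, G.
That leaves C = 4.
G has just one choice, so G = 8. Remove 8 from B.
So B = 2.

2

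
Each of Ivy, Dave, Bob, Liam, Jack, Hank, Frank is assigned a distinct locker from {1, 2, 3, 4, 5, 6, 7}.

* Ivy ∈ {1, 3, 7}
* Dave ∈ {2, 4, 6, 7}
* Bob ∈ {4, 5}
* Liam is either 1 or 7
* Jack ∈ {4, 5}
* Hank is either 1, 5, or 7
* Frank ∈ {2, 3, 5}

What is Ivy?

The 7 variables together cover exactly {1, 2, 3, 4, 5, 6, 7} — 7 values for 7 variables — and 6 appears only in Dave's list, so Dave = 6.
The 6 still-open variables together cover exactly {1, 2, 3, 4, 5, 7} — 6 values for 6 variables — and 2 appears only in Frank's list, so Frank = 2.
The 5 still-open variables together cover exactly {1, 3, 4, 5, 7} — 5 values for 5 variables — and 3 appears only in Ivy's list, so Ivy = 3.

3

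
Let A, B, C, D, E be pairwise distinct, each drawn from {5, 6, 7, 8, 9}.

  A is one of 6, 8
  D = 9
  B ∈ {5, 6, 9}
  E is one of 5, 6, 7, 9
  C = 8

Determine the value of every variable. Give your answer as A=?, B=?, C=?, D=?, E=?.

A=6, B=5, C=8, D=9, E=7

C has just one choice, so C = 8. Eliminate 8 elsewhere: A.
D has just one choice, so D = 9. Eliminate 9 elsewhere: B, E.
A must be 6 (only option left). So B, E can't be 6.
That leaves B = 5. Remove 5 from E.
That leaves E = 7.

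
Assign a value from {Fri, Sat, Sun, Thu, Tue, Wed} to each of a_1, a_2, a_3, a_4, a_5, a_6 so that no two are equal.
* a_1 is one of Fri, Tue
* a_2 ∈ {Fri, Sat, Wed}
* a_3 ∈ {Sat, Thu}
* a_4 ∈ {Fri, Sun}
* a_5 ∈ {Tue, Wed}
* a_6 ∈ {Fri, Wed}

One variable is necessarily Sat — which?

The 6 variables together cover exactly {Fri, Sat, Sun, Thu, Tue, Wed} — 6 values for 6 variables — and Sun appears only in a_4's list, so a_4 = Sun.
The 5 still-open variables draw from only 5 values {Fri, Sat, Thu, Tue, Wed}, so each is used; only a_3 can be Thu, hence a_3 = Thu.
The 4 still-open variables together cover exactly {Fri, Sat, Tue, Wed} — 4 values for 4 variables — and Sat appears only in a_2's list, so a_2 = Sat.

a_2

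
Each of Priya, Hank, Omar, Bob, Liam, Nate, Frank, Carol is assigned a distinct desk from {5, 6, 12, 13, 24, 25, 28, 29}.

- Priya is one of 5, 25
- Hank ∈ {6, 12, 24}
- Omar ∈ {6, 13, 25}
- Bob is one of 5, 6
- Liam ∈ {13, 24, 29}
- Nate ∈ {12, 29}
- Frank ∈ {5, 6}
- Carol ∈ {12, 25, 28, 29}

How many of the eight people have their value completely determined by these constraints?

Among the 8 variables, 28 fits only Carol (and all 8 values in {5, 6, 12, 13, 24, 25, 28, 29} must be used), so Carol = 28.
Bob and Frank between them cover only {5, 6} — a naked pair. Remove those values from Priya, Hank, Omar.
That leaves Priya = 25. Remove 25 from Omar.
That leaves Omar = 13. Remove 13 from Liam.
Determined: Priya=25, Omar=13, Carol=28. The other people each still have more than one consistent value. That makes 3.

3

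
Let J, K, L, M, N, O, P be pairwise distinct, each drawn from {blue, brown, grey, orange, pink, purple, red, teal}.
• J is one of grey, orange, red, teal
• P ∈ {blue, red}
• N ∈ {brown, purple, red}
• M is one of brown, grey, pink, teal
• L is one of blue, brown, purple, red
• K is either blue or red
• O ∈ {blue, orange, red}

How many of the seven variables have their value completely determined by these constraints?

1

K and P between them cover only {blue, red} — a naked pair. Remove those values from J, L, N, O.
O must be orange (only option left). Eliminate orange elsewhere: J.
L and N share exactly the 2 values {brown, purple}; by pigeonhole those values go to them, so strike brown, purple from M.
Determined: O=orange. The other variables each still have more than one consistent value. That makes 1.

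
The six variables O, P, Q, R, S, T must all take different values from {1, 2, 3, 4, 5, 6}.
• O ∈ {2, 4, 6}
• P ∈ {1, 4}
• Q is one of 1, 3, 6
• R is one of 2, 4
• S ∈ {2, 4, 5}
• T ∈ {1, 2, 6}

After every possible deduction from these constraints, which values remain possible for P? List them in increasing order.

1, 4

The 6 variables draw from only 6 values {1, 2, 3, 4, 5, 6}, so each is used; only Q can be 3, hence Q = 3.
The 5 still-open variables together cover exactly {1, 2, 4, 5, 6} — 5 values for 5 variables — and 5 appears only in S's list, so S = 5.
No further eliminations apply; P can still be any of 1, 4.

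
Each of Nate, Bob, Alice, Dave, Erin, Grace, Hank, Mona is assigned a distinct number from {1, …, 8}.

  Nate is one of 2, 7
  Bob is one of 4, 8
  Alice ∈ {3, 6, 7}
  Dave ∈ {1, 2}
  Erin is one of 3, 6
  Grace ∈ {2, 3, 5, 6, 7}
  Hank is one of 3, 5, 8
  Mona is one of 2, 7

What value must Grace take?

The 8 variables together cover exactly {1, 2, 3, 4, 5, 6, 7, 8} — 8 values for 8 variables — and 1 appears only in Dave's list, so Dave = 1.
Among the 7 still-open variables, 4 fits only Bob (and all 7 values in {2, 3, 4, 5, 6, 7, 8} must be used), so Bob = 4.
The 6 still-open variables together cover exactly {2, 3, 5, 6, 7, 8} — 6 values for 6 variables — and 8 appears only in Hank's list, so Hank = 8.
The 5 still-open variables together cover exactly {2, 3, 5, 6, 7} — 5 values for 5 variables — and 5 appears only in Grace's list, so Grace = 5.

5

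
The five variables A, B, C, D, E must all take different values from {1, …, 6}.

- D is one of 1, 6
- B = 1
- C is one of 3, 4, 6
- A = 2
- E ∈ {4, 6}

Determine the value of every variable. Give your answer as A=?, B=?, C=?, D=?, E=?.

A=2, B=1, C=3, D=6, E=4

A's domain is down to {2}, so A = 2.
B's domain is down to {1}, so B = 1. Remove 1 from D.
D's domain is down to {6}, so D = 6. So C, E can't be 6.
That leaves E = 4. Strike 4 from C.
C has just one choice, so C = 3.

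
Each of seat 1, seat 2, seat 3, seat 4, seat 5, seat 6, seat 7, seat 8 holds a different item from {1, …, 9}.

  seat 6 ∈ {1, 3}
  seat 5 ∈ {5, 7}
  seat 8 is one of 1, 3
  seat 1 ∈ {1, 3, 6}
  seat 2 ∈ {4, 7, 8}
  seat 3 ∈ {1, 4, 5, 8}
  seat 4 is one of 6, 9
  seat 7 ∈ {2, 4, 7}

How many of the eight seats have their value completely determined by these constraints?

seat 6 and seat 8 between them cover only {1, 3} — a naked pair. Remove those values from seat 1, seat 3.
That leaves seat 1 = 6. Eliminate 6 elsewhere: seat 4.
seat 4 must be 9 (only option left).
Determined: seat 1=6, seat 4=9. The other seats each still have more than one consistent value. That makes 2.

2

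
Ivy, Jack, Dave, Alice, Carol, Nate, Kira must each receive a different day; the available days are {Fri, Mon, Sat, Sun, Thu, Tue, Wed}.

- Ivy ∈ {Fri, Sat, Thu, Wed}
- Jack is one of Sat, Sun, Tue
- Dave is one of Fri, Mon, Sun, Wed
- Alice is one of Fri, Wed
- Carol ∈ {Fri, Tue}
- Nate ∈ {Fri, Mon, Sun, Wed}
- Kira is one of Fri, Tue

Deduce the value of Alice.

Wed

The 7 variables together cover exactly {Fri, Mon, Sat, Sun, Thu, Tue, Wed} — 7 values for 7 variables — and Thu appears only in Ivy's list, so Ivy = Thu.
The 6 still-open variables draw from only 6 values {Fri, Mon, Sat, Sun, Tue, Wed}, so each is used; only Jack can be Sat, hence Jack = Sat.
The 2 variables Carol and Kira are confined to {Fri, Tue}, which locks those values in; drop them from Dave, Alice, Nate.
So Alice = Wed.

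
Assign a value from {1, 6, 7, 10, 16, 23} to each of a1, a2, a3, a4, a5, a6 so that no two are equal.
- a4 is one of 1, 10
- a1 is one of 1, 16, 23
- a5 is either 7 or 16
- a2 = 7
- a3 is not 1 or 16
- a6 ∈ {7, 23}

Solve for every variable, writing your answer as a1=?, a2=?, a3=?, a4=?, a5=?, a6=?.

a2 must be 7 (only option left). Strike 7 from a3, a5, a6.
a5's domain is down to {16}, so a5 = 16. Remove 16 from a1.
That leaves a6 = 23. Strike 23 from a1, a3.
That leaves a1 = 1. Strike 1 from a4.
a4 has just one choice, so a4 = 10. So a3 can't be 10.
a3's domain is down to {6}, so a3 = 6.

a1=1, a2=7, a3=6, a4=10, a5=16, a6=23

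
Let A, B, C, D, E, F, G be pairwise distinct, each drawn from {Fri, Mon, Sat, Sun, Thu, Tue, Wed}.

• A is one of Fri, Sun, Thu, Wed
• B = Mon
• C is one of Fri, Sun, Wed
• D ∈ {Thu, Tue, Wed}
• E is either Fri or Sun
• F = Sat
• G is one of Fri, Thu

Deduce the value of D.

Tue

B has just one choice, so B = Mon.
That leaves F = Sat.
The 5 still-open variables together cover exactly {Fri, Sun, Thu, Tue, Wed} — 5 values for 5 variables — and Tue appears only in D's list, so D = Tue.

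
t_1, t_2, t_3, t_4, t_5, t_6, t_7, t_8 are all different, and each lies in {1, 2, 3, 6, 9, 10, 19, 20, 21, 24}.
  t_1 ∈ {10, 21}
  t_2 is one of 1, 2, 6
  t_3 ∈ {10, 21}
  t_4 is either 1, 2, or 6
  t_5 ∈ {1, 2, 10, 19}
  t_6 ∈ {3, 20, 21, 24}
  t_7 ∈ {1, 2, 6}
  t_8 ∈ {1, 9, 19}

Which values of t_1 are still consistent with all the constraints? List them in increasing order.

The 2 variables t_1 and t_3 are confined to {10, 21}, which locks those values in; drop them from t_5, t_6.
t_2, t_4, t_7 between them cover only {1, 2, 6} — a naked triple. Remove those values from t_5, t_8.
t_5 must be 19 (only option left). Eliminate 19 elsewhere: t_8.
t_8's domain is down to {9}, so t_8 = 9.
No further eliminations apply; t_1 can still be any of 10, 21.

10, 21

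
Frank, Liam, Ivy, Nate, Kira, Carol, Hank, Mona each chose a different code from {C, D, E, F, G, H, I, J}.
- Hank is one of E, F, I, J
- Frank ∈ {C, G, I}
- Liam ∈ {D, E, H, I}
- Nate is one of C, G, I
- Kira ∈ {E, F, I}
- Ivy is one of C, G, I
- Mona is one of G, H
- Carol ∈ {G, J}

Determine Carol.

The 8 variables draw from only 8 values {C, D, E, F, G, H, I, J}, so each is used; only Liam can be D, hence Liam = D.
The 7 still-open variables draw from only 7 values {C, E, F, G, H, I, J}, so each is used; only Mona can be H, hence Mona = H.
The 3 variables Frank, Ivy, Nate are confined to {C, G, I}, which locks those values in; drop them from Kira, Carol, Hank.
So Carol = J.

J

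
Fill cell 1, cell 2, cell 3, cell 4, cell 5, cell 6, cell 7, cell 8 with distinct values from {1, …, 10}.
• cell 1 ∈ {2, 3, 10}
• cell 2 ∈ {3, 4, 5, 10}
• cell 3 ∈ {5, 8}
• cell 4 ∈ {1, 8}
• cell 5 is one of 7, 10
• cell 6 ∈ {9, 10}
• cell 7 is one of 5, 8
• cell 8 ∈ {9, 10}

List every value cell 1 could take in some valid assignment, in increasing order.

2, 3

cell 3 and cell 7 share exactly the 2 values {5, 8}; by pigeonhole those values go to them, so strike 5, 8 from cell 2, cell 4.
That leaves cell 4 = 1.
The 2 variables cell 6 and cell 8 are confined to {9, 10}, which locks those values in; drop them from cell 1, cell 2, cell 5.
cell 5 must be 7 (only option left).
No further eliminations apply; cell 1 can still be any of 2, 3.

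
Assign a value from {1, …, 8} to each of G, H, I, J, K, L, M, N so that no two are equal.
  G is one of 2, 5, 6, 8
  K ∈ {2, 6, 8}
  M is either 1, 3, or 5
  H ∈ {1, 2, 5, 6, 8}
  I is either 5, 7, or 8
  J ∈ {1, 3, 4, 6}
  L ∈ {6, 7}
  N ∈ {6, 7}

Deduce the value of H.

1

The 8 variables together cover exactly {1, 2, 3, 4, 5, 6, 7, 8} — 8 values for 8 variables — and 4 appears only in J's list, so J = 4.
Among the 7 still-open variables, 3 fits only M (and all 7 values in {1, 2, 3, 5, 6, 7, 8} must be used), so M = 3.
The 6 still-open variables together cover exactly {1, 2, 5, 6, 7, 8} — 6 values for 6 variables — and 1 appears only in H's list, so H = 1.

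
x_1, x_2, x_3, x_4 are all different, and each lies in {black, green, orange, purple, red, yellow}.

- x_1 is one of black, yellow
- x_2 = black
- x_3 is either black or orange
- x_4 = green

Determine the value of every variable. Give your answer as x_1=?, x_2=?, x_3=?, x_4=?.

x_1=yellow, x_2=black, x_3=orange, x_4=green

x_2's domain is down to {black}, so x_2 = black. Remove black from x_1, x_3.
x_3's domain is down to {orange}, so x_3 = orange.
x_4's domain is down to {green}, so x_4 = green.
x_1's domain is down to {yellow}, so x_1 = yellow.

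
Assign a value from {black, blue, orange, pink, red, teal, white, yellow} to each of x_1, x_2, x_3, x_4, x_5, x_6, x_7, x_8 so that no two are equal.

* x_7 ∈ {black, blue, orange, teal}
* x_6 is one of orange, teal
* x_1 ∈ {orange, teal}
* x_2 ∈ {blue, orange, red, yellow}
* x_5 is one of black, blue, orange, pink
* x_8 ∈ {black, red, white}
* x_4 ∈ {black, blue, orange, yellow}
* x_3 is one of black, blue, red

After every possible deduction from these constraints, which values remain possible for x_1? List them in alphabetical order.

orange, teal

The 8 variables together cover exactly {black, blue, orange, pink, red, teal, white, yellow} — 8 values for 8 variables — and pink appears only in x_5's list, so x_5 = pink.
The 7 still-open variables together cover exactly {black, blue, orange, red, teal, white, yellow} — 7 values for 7 variables — and white appears only in x_8's list, so x_8 = white.
The 2 variables x_1 and x_6 are confined to {orange, teal}, which locks those values in; drop them from x_2, x_4, x_7.
No further eliminations apply; x_1 can still be any of orange, teal.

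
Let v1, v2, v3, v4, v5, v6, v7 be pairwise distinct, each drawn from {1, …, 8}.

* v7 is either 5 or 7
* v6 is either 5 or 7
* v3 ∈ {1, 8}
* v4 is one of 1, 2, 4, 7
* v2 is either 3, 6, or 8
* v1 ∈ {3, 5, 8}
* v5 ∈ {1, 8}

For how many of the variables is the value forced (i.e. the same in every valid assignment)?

2

v3 and v5 between them cover only {1, 8} — a naked pair. Remove those values from v1, v2, v4.
The 2 variables v6 and v7 are confined to {5, 7}, which locks those values in; drop them from v1, v4.
That leaves v1 = 3. Remove 3 from v2.
v2's domain is down to {6}, so v2 = 6.
Determined: v1=3, v2=6. The other variables each still have more than one consistent value. That makes 2.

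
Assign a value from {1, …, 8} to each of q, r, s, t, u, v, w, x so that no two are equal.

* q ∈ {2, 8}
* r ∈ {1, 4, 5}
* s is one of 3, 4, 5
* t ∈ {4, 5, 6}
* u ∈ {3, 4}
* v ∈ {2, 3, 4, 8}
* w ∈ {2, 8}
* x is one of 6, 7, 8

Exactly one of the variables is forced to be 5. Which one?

The 8 variables together cover exactly {1, 2, 3, 4, 5, 6, 7, 8} — 8 values for 8 variables — and 1 appears only in r's list, so r = 1.
The 7 still-open variables draw from only 7 values {2, 3, 4, 5, 6, 7, 8}, so each is used; only x can be 7, hence x = 7.
The 6 still-open variables draw from only 6 values {2, 3, 4, 5, 6, 8}, so each is used; only t can be 6, hence t = 6.
The 5 still-open variables together cover exactly {2, 3, 4, 5, 8} — 5 values for 5 variables — and 5 appears only in s's list, so s = 5.

s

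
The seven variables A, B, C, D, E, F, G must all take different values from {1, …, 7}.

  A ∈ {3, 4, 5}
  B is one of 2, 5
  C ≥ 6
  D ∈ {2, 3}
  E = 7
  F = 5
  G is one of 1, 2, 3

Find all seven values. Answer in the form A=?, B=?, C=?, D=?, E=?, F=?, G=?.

E must be 7 (only option left). Remove 7 from C.
F's domain is down to {5}, so F = 5. So A, B can't be 5.
B must be 2 (only option left). Strike 2 from D, G.
C has just one choice, so C = 6.
That leaves D = 3. So A, G can't be 3.
That leaves G = 1.
That leaves A = 4.

A=4, B=2, C=6, D=3, E=7, F=5, G=1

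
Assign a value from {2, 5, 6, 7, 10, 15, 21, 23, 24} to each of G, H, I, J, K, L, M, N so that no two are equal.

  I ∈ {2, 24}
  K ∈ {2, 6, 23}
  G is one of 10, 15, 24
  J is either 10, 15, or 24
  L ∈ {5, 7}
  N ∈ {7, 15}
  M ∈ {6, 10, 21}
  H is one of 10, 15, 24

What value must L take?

G, H, J between them cover only {10, 15, 24} — a naked triple. Remove those values from I, M, N.
I must be 2 (only option left). Strike 2 from K.
That leaves N = 7. Strike 7 from L.
So L = 5.

5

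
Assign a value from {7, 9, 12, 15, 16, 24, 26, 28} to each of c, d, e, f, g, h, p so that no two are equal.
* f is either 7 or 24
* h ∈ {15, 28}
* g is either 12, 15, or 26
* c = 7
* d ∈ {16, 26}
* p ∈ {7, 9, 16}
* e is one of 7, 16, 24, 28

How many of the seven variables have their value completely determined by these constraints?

2

c must be 7 (only option left). So e, f, p can't be 7.
f's domain is down to {24}, so f = 24. Remove 24 from e.
Determined: c=7, f=24. The other variables each still have more than one consistent value. That makes 2.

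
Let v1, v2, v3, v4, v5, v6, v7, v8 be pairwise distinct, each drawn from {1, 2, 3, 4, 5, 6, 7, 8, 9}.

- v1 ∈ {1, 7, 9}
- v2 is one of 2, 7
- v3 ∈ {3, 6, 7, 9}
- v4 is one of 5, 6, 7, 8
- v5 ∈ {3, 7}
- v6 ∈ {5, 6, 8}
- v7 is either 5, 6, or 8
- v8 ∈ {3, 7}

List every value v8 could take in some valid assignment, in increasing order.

The 8 variables draw from only 8 values {1, 2, 3, 5, 6, 7, 8, 9}, so each is used; only v1 can be 1, hence v1 = 1.
Among the 7 still-open variables, 2 fits only v2 (and all 7 values in {2, 3, 5, 6, 7, 8, 9} must be used), so v2 = 2.
Among the 6 still-open variables, 9 fits only v3 (and all 6 values in {3, 5, 6, 7, 8, 9} must be used), so v3 = 9.
v5 and v8 between them cover only {3, 7} — a naked pair. Remove those values from v4.
No further eliminations apply; v8 can still be any of 3, 7.

3, 7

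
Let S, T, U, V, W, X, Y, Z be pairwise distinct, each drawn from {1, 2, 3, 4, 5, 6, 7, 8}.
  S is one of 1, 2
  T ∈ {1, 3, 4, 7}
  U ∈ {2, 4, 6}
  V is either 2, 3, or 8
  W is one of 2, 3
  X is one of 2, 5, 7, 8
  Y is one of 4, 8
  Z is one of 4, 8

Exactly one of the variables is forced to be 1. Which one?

S

The 8 variables together cover exactly {1, 2, 3, 4, 5, 6, 7, 8} — 8 values for 8 variables — and 5 appears only in X's list, so X = 5.
Among the 7 still-open variables, 6 fits only U (and all 7 values in {1, 2, 3, 4, 6, 7, 8} must be used), so U = 6.
Among the 6 still-open variables, 7 fits only T (and all 6 values in {1, 2, 3, 4, 7, 8} must be used), so T = 7.
The 5 still-open variables draw from only 5 values {1, 2, 3, 4, 8}, so each is used; only S can be 1, hence S = 1.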